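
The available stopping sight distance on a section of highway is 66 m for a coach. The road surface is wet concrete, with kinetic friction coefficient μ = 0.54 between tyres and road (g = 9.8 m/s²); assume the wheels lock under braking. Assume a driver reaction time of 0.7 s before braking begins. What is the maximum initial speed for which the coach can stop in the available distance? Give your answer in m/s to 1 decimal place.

a = μg = 0.54 × 9.8 = 5.292 m/s².
Stopping distance: v·t_r + v²/(2a) = 66 with t_r = 0.7 s and a = 5.292 m/s².
So v² + 7.409 v − 698.54 = 0.
Positive root: v = −a·t_r + √((a·t_r)² + 2a·d) = −3.704 + √(13.720 + 698.54) = 22.9842 m/s.

Maximum speed ≈ 23.0 m/s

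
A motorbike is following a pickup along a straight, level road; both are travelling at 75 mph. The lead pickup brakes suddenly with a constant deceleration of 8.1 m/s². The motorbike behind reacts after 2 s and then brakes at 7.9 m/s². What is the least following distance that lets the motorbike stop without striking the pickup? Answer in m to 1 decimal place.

Minimum gap ≈ 68.8 m

75 mph × 0.44704 = 33.5280 m/s.
Leader travels v²/(2a_L) = 1124.127 / 16.200 = 69.391 m before stopping.
Follower covers v·t_r = 33.5280 × 2 = 67.056 m while reacting, then v²/(2a_F) = 1124.127 / 15.800 = 71.147 m while braking, for a total of 67.056 + 71.147 = 138.203 m.
Since a_F ≤ a_L and the follower starts braking later, the follower is never slower than the leader, so the closest approach is when both have stopped.
Minimum gap = 138.203 − 69.391 = 68.812 m.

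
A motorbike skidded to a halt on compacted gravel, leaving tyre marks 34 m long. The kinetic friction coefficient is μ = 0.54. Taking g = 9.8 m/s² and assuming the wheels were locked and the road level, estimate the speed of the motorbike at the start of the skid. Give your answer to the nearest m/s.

Initial speed ≈ 19 m/s

Deceleration a = μg = 0.54 × 9.8 = 5.292 m/s².
v = √(2a·d) = √(2 × 5.292 × 34) = √359.856 = 18.9699 m/s.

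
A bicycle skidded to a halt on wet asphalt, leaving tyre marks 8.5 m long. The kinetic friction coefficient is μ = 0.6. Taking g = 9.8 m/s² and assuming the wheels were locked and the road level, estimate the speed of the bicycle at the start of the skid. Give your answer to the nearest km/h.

Deceleration a = μg = 0.6 × 9.8 = 5.880 m/s².
v = √(2a·d) = √(2 × 5.880 × 8.5) = √99.960 = 9.9980 m/s.
= 9.9980 × 3.6 = 35.993 km/h.

Initial speed ≈ 36 km/h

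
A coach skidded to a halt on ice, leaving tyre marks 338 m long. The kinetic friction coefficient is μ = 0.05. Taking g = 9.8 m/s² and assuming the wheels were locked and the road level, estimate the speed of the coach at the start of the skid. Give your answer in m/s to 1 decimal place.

Deceleration a = μg = 0.05 × 9.8 = 0.490 m/s².
v = √(2a·d) = √(2 × 0.490 × 338) = √331.240 = 18.2000 m/s.

Initial speed ≈ 18.2 m/s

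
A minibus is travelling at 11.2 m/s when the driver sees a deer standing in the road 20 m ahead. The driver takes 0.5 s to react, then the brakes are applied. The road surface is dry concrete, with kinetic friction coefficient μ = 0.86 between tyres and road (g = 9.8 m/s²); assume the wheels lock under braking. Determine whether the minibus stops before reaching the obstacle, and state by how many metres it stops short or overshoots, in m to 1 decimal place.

Yes — it stops 7.0 m short of the obstacle

a = μg = 0.86 × 9.8 = 8.428 m/s².
Reaction distance = 11.2000 × 0.5 = 5.600 m.
Braking distance = v²/(2a) = 125.440 / 16.856 = 7.442 m.
Total stopping distance = 5.600 + 7.442 = 13.042 m, vs 20 m available — it stops with 20 − 13.042 = 6.958 m to spare.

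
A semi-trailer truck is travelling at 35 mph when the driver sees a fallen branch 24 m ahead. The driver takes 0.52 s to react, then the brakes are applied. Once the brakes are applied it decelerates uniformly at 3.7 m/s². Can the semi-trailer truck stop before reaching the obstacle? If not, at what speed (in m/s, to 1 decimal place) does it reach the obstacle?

35 mph × 0.44704 = 15.6464 m/s.
Reaction distance = 15.6464 × 0.52 = 8.136 m.
Braking distance needed to stop: v²/(2a) = 244.810 / 7.400 = 33.082 m, so total needed = 8.136 + 33.082 = 41.218 m > 24 m — it cannot stop.
Distance remaining when braking begins: 24 − 8.136 = 15.864 m.
v² = v₀² − 2a·d = 244.810 − 2 × 3.700 × 15.864 = 127.416 m²/s².
v = √127.416 = 11.288 m/s.

No — it strikes the obstacle at 11.3 m/s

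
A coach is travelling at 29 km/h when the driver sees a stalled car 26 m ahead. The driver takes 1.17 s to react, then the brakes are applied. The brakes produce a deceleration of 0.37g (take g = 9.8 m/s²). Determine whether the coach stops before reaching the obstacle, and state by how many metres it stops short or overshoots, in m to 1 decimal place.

29 km/h ÷ 3.6 = 8.0556 m/s.
a = 0.37 × 9.8 = 3.626 m/s².
Reaction distance = 8.0556 × 1.17 = 9.425 m.
Braking distance = v²/(2a) = 64.893 / 7.252 = 8.948 m.
Total stopping distance = 9.425 + 8.948 = 18.373 m, vs 26 m available — it stops with 26 − 18.373 = 7.627 m to spare.

Yes — it stops 7.6 m short of the obstacle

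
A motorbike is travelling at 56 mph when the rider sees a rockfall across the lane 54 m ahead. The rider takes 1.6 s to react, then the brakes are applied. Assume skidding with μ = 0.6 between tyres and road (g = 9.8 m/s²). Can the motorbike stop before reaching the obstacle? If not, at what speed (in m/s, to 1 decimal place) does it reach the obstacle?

No — it strikes the obstacle at 21.5 m/s

56 mph × 0.44704 = 25.0342 m/s.
a = μg = 0.6 × 9.8 = 5.880 m/s².
Reaction distance = 25.0342 × 1.6 = 40.055 m.
Braking distance needed to stop: v²/(2a) = 626.711 / 11.760 = 53.292 m, so total needed = 40.055 + 53.292 = 93.347 m > 54 m — it cannot stop.
Distance remaining when braking begins: 54 − 40.055 = 13.945 m.
v² = v₀² − 2a·d = 626.711 − 2 × 5.880 × 13.945 = 462.718 m²/s².
v = √462.718 = 21.511 m/s.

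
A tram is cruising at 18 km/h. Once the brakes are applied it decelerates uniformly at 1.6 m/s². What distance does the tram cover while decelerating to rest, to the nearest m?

18 km/h ÷ 3.6 = 5.0000 m/s.
Braking distance = v²/(2a) = 5.0000² / (2 × 1.600) = 25.000 / 3.200 = 7.812 m.

Braking distance ≈ 8 m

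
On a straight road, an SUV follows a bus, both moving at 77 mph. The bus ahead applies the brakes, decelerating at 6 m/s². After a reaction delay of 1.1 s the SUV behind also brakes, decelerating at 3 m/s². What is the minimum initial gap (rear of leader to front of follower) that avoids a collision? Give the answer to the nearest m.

77 mph × 0.44704 = 34.4221 m/s.
Leader travels v²/(2a_L) = 1184.881 / 12.000 = 98.740 m before stopping.
Follower covers v·t_r = 34.4221 × 1.1 = 37.864 m while reacting, then v²/(2a_F) = 1184.881 / 6.000 = 197.480 m while braking, for a total of 37.864 + 197.480 = 235.344 m.
Since a_F ≤ a_L and the follower starts braking later, the follower is never slower than the leader, so the closest approach is when both have stopped.
Minimum gap = 235.344 − 98.740 = 136.604 m.

Minimum gap ≈ 137 m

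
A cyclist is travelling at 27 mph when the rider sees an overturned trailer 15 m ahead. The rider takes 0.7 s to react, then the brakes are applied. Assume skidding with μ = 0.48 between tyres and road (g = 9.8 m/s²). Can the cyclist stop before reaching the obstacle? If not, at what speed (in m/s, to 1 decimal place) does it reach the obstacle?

No — it strikes the obstacle at 9.2 m/s

27 mph × 0.44704 = 12.0701 m/s.
a = μg = 0.48 × 9.8 = 4.704 m/s².
Reaction distance = 12.0701 × 0.7 = 8.449 m.
Braking distance needed to stop: v²/(2a) = 145.687 / 9.408 = 15.485 m, so total needed = 8.449 + 15.485 = 23.934 m > 15 m — it cannot stop.
Distance remaining when braking begins: 15 − 8.449 = 6.551 m.
v² = v₀² − 2a·d = 145.687 − 2 × 4.704 × 6.551 = 84.055 m²/s².
v = √84.055 = 9.168 m/s.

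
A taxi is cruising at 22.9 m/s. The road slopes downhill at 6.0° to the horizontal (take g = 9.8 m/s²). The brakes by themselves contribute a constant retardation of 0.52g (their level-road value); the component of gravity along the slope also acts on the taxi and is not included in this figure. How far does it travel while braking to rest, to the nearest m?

Braking distance ≈ 64 m

a = 0.52 × 9.8 = 5.096 m/s².
Gravity along the downhill slope reduces the braking deceleration: a_eff = 5.096 − 9.8·sin 6.0° = 5.096 − 1.024 = 4.072 m/s².
Braking distance = v²/(2a) = 22.9000² / (2 × 4.072) = 524.410 / 8.144 = 64.392 m.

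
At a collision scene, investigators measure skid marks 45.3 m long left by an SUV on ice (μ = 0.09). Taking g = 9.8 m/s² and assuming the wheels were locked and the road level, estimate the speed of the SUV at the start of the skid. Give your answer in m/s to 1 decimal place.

Initial speed ≈ 8.9 m/s

Deceleration a = μg = 0.09 × 9.8 = 0.882 m/s².
v = √(2a·d) = √(2 × 0.882 × 45.3) = √79.909 = 8.9392 m/s.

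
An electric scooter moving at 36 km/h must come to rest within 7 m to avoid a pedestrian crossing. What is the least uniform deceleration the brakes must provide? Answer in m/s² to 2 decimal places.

36 km/h ÷ 3.6 = 10.0000 m/s.
v² = 2a·d ⇒ a = v²/(2d) = 10.0000² / (2 × 7.000) = 100.000 / 14.000 = 7.1429 m/s².

Required deceleration ≈ 7.14 m/s²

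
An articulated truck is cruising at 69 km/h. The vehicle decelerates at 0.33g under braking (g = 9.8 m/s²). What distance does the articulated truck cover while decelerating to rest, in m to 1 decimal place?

Braking distance ≈ 56.8 m

69 km/h ÷ 3.6 = 19.1667 m/s.
a = 0.33 × 9.8 = 3.234 m/s².
Braking distance = v²/(2a) = 19.1667² / (2 × 3.234) = 367.362 / 6.468 = 56.797 m.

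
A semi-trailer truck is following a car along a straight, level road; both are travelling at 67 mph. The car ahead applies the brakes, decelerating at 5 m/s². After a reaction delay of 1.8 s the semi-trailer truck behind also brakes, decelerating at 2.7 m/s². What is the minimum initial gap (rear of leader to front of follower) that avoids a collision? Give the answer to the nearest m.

Minimum gap ≈ 130 m

67 mph × 0.44704 = 29.9517 m/s.
Leader travels v²/(2a_L) = 897.104 / 10.000 = 89.710 m before stopping.
Follower covers v·t_r = 29.9517 × 1.8 = 53.913 m while reacting, then v²/(2a_F) = 897.104 / 5.400 = 166.130 m while braking, for a total of 53.913 + 166.130 = 220.043 m.
Since a_F ≤ a_L and the follower starts braking later, the follower is never slower than the leader, so the closest approach is when both have stopped.
Minimum gap = 220.043 − 89.710 = 130.333 m.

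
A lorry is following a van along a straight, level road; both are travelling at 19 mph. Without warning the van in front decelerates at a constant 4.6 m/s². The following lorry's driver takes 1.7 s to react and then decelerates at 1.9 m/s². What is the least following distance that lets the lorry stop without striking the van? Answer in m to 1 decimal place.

19 mph × 0.44704 = 8.4938 m/s.
Leader travels v²/(2a_L) = 72.145 / 9.200 = 7.842 m before stopping.
Follower covers v·t_r = 8.4938 × 1.7 = 14.439 m while reacting, then v²/(2a_F) = 72.145 / 3.800 = 18.986 m while braking, for a total of 14.439 + 18.986 = 33.425 m.
Since a_F ≤ a_L and the follower starts braking later, the follower is never slower than the leader, so the closest approach is when both have stopped.
Minimum gap = 33.425 − 7.842 = 25.583 m.

Minimum gap ≈ 25.6 m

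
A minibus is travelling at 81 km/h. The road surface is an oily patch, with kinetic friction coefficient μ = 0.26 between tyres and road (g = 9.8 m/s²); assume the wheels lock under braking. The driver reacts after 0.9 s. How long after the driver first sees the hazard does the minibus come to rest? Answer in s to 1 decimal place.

81 km/h ÷ 3.6 = 22.5000 m/s.
a = μg = 0.26 × 9.8 = 2.548 m/s².
Braking time = v/a = 22.5000 / 2.548 = 8.830 s.
Total = 0.9 + 8.830 = 9.730 s.

Total time ≈ 9.7 s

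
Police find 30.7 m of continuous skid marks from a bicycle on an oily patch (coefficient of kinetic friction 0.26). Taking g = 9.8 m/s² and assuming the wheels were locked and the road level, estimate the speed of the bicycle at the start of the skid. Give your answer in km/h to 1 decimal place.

Initial speed ≈ 45.0 km/h

Deceleration a = μg = 0.26 × 9.8 = 2.548 m/s².
v = √(2a·d) = √(2 × 2.548 × 30.7) = √156.447 = 12.5079 m/s.
= 12.5079 × 3.6 = 45.028 km/h.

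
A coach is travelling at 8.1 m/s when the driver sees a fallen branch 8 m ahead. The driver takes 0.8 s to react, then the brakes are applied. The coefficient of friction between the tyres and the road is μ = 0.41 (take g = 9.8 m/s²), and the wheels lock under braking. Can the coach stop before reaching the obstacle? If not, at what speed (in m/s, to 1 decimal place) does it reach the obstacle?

a = μg = 0.41 × 9.8 = 4.018 m/s².
Reaction distance = 8.1000 × 0.8 = 6.480 m.
Braking distance needed to stop: v²/(2a) = 65.610 / 8.036 = 8.165 m, so total needed = 6.480 + 8.165 = 14.645 m > 8 m — it cannot stop.
Distance remaining when braking begins: 8 − 6.480 = 1.520 m.
v² = v₀² − 2a·d = 65.610 − 2 × 4.018 × 1.520 = 53.395 m²/s².
v = √53.395 = 7.307 m/s.

No — it strikes the obstacle at 7.3 m/s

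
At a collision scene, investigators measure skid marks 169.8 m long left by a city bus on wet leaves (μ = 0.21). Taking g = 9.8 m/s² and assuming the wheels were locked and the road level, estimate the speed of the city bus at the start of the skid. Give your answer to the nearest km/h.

Initial speed ≈ 95 km/h

Deceleration a = μg = 0.21 × 9.8 = 2.058 m/s².
v = √(2a·d) = √(2 × 2.058 × 169.8) = √698.897 = 26.4367 m/s.
= 26.4367 × 3.6 = 95.172 km/h.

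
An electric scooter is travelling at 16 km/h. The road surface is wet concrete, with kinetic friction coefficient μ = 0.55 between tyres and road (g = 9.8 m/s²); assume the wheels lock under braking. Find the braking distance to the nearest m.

Braking distance ≈ 2 m

16 km/h ÷ 3.6 = 4.4444 m/s.
a = μg = 0.55 × 9.8 = 5.390 m/s².
Braking distance = v²/(2a) = 4.4444² / (2 × 5.390) = 19.753 / 10.780 = 1.832 m.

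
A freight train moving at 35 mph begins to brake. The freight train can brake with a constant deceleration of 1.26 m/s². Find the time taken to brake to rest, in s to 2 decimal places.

35 mph × 0.44704 = 15.6464 m/s.
Braking time = v/a = 15.6464 / 1.260 = 12.418 s.

Braking time ≈ 12.42 s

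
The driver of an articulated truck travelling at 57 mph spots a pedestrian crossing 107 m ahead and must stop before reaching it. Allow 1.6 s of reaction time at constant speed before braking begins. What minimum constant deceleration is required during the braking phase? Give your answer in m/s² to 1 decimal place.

Required deceleration ≈ 4.9 m/s²

57 mph × 0.44704 = 25.4813 m/s.
Distance covered during reaction = 25.4813 × 1.6 = 40.770 m.
Distance available for braking: 107 − 40.770 = 66.230 m.
v² = 2a·d ⇒ a = v²/(2d) = 25.4813² / (2 × 66.230) = 649.297 / 132.460 = 4.9018 m/s².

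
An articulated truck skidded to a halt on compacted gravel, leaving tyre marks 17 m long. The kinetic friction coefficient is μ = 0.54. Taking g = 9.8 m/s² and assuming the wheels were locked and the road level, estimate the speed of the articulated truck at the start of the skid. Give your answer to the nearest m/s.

Deceleration a = μg = 0.54 × 9.8 = 5.292 m/s².
v = √(2a·d) = √(2 × 5.292 × 17) = √179.928 = 13.4137 m/s.

Initial speed ≈ 13 m/s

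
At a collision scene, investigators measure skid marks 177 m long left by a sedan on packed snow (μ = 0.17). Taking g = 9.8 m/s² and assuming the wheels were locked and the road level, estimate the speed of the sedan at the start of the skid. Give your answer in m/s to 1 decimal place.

Initial speed ≈ 24.3 m/s

Deceleration a = μg = 0.17 × 9.8 = 1.666 m/s².
v = √(2a·d) = √(2 × 1.666 × 177) = √589.764 = 24.2851 m/s.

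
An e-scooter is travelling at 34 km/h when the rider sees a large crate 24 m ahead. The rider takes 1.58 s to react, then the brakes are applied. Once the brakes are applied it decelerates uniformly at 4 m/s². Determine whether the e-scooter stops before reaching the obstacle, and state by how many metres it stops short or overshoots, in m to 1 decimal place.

No — it overshoots by 2.1 m

34 km/h ÷ 3.6 = 9.4444 m/s.
Reaction distance = 9.4444 × 1.58 = 14.922 m.
Braking distance = v²/(2a) = 89.197 / 8.000 = 11.150 m.
Total stopping distance = 14.922 + 11.150 = 26.072 m, vs 24 m available — it cannot stop in time and overshoots by 26.072 − 24 = 2.072 m.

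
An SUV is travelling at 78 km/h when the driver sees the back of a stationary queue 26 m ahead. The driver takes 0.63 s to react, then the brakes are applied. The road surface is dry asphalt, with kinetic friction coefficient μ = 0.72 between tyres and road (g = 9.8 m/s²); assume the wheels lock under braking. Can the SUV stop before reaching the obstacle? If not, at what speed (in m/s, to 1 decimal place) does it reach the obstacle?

78 km/h ÷ 3.6 = 21.6667 m/s.
a = μg = 0.72 × 9.8 = 7.056 m/s².
Reaction distance = 21.6667 × 0.63 = 13.650 m.
Braking distance needed to stop: v²/(2a) = 469.446 / 14.112 = 33.266 m, so total needed = 13.650 + 33.266 = 46.916 m > 26 m — it cannot stop.
Distance remaining when braking begins: 26 − 13.650 = 12.350 m.
v² = v₀² − 2a·d = 469.446 − 2 × 7.056 × 12.350 = 295.163 m²/s².
v = √295.163 = 17.180 m/s.

No — it strikes the obstacle at 17.2 m/s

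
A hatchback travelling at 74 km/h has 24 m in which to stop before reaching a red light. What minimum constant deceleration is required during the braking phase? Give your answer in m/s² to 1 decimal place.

74 km/h ÷ 3.6 = 20.5556 m/s.
v² = 2a·d ⇒ a = v²/(2d) = 20.5556² / (2 × 24.000) = 422.533 / 48.000 = 8.8028 m/s².

Required deceleration ≈ 8.8 m/s²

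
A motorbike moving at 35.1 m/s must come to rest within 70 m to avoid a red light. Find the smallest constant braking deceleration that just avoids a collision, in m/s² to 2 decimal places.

v² = 2a·d ⇒ a = v²/(2d) = 35.1000² / (2 × 70.000) = 1232.010 / 140.000 = 8.8001 m/s².

Required deceleration ≈ 8.80 m/s²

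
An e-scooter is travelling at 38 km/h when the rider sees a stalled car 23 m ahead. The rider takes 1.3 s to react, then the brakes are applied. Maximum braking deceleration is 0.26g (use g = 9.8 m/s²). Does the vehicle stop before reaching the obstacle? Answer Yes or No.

38 km/h ÷ 3.6 = 10.5556 m/s.
a = 0.26 × 9.8 = 2.548 m/s².
Reaction distance = 10.5556 × 1.3 = 13.722 m.
Braking distance = v²/(2a) = 111.421 / 5.096 = 21.864 m.
Total stopping distance = 13.722 + 21.864 = 35.586 m, vs 23 m available — it cannot stop in time and overshoots by 35.586 − 23 = 12.586 m.

No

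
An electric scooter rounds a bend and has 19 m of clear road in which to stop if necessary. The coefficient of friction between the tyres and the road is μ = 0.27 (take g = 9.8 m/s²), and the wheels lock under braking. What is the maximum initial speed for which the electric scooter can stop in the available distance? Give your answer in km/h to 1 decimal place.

Maximum speed ≈ 36.1 km/h

a = μg = 0.27 × 9.8 = 2.646 m/s².
v²/(2a) = d ⇒ v = √(2 × 2.646 × 19) = √100.55 = 10.0275 m/s.
10.0275 m/s × 3.6 = 36.099 km/h.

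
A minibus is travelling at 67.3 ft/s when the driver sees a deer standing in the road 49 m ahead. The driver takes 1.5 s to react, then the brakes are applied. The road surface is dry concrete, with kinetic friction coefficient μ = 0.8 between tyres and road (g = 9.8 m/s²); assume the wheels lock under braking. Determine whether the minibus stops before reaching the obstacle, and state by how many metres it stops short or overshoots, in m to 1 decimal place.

67.3 ft/s × 0.3048 = 20.5130 m/s.
a = μg = 0.8 × 9.8 = 7.840 m/s².
Reaction distance = 20.5130 × 1.5 = 30.770 m.
Braking distance = v²/(2a) = 420.783 / 15.680 = 26.836 m.
Total stopping distance = 30.770 + 26.836 = 57.606 m, vs 49 m available — it cannot stop in time and overshoots by 57.606 − 49 = 8.606 m.

No — it overshoots by 8.6 m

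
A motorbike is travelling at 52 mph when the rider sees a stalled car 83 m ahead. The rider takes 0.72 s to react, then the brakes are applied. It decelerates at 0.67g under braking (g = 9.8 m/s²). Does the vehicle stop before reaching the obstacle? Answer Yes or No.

Yes

52 mph × 0.44704 = 23.2461 m/s.
a = 0.67 × 9.8 = 6.566 m/s².
Reaction distance = 23.2461 × 0.72 = 16.737 m.
Braking distance = v²/(2a) = 540.381 / 13.132 = 41.150 m.
Total stopping distance = 16.737 + 41.150 = 57.887 m, vs 83 m available — it stops with 83 − 57.887 = 25.113 m to spare.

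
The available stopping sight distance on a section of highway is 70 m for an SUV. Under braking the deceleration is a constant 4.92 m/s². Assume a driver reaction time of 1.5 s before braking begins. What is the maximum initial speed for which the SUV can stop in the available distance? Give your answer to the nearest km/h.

Stopping distance: v·t_r + v²/(2a) = 70 with t_r = 1.5 s and a = 4.920 m/s².
So v² + 14.760 v − 688.80 = 0.
Positive root: v = −a·t_r + √((a·t_r)² + 2a·d) = −7.380 + √(54.464 + 688.80) = 19.8829 m/s.
19.8829 m/s × 3.6 = 71.578 km/h.

Maximum speed ≈ 72 km/h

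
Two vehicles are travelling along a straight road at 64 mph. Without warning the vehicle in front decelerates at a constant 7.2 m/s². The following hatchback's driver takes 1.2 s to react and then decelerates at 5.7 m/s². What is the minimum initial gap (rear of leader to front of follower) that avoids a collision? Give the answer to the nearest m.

Minimum gap ≈ 49 m

64 mph × 0.44704 = 28.6106 m/s.
Leader travels v²/(2a_L) = 818.566 / 14.400 = 56.845 m before stopping.
Follower covers v·t_r = 28.6106 × 1.2 = 34.333 m while reacting, then v²/(2a_F) = 818.566 / 11.400 = 71.804 m while braking, for a total of 34.333 + 71.804 = 106.137 m.
Since a_F ≤ a_L and the follower starts braking later, the follower is never slower than the leader, so the closest approach is when both have stopped.
Minimum gap = 106.137 − 56.845 = 49.292 m.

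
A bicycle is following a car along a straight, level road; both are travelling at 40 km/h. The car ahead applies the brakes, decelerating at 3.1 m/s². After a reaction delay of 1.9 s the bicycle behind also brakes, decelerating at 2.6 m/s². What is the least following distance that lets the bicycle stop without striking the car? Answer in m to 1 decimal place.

Minimum gap ≈ 24.9 m

40 km/h ÷ 3.6 = 11.1111 m/s.
Leader travels v²/(2a_L) = 123.457 / 6.200 = 19.912 m before stopping.
Follower covers v·t_r = 11.1111 × 1.9 = 21.111 m while reacting, then v²/(2a_F) = 123.457 / 5.200 = 23.742 m while braking, for a total of 21.111 + 23.742 = 44.853 m.
Since a_F ≤ a_L and the follower starts braking later, the follower is never slower than the leader, so the closest approach is when both have stopped.
Minimum gap = 44.853 − 19.912 = 24.941 m.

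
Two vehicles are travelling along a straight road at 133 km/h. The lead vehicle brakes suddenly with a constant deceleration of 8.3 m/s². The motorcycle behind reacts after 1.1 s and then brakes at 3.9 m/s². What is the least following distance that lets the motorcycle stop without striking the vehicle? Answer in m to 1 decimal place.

Minimum gap ≈ 133.4 m

133 km/h ÷ 3.6 = 36.9444 m/s.
Leader travels v²/(2a_L) = 1364.889 / 16.600 = 82.222 m before stopping.
Follower covers v·t_r = 36.9444 × 1.1 = 40.639 m while reacting, then v²/(2a_F) = 1364.889 / 7.800 = 174.986 m while braking, for a total of 40.639 + 174.986 = 215.625 m.
Since a_F ≤ a_L and the follower starts braking later, the follower is never slower than the leader, so the closest approach is when both have stopped.
Minimum gap = 215.625 − 82.222 = 133.403 m.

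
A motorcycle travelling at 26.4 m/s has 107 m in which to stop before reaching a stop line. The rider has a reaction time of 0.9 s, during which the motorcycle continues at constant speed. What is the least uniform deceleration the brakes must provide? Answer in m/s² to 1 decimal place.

Required deceleration ≈ 4.2 m/s²

Distance covered during reaction = 26.4000 × 0.9 = 23.760 m.
Distance available for braking: 107 − 23.760 = 83.240 m.
v² = 2a·d ⇒ a = v²/(2d) = 26.4000² / (2 × 83.240) = 696.960 / 166.480 = 4.1864 m/s².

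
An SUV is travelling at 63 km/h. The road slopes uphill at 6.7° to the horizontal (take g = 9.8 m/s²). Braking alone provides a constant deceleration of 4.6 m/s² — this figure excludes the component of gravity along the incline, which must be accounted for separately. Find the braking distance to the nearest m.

63 km/h ÷ 3.6 = 17.5000 m/s.
Gravity along the uphill slope adds to the braking deceleration: a_eff = 4.600 + 9.8·sin 6.7° = 4.600 + 1.143 = 5.743 m/s².
Braking distance = v²/(2a) = 17.5000² / (2 × 5.743) = 306.250 / 11.486 = 26.663 m.

Braking distance ≈ 27 m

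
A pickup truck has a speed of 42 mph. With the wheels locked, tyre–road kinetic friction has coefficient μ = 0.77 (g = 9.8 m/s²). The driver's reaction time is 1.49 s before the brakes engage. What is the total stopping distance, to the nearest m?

42 mph × 0.44704 = 18.7757 m/s.
a = μg = 0.77 × 9.8 = 7.546 m/s².
Reaction distance = v·t_r = 18.7757 × 1.49 = 27.976 m.
Braking distance = v²/(2a) = 18.7757² / (2 × 7.546) = 352.527 / 15.092 = 23.359 m.
Total = 27.976 + 23.359 = 51.335 m.

Total stopping distance ≈ 51 m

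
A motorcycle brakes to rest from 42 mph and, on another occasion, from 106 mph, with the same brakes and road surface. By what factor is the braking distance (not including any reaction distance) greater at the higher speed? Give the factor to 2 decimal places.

Braking distance d = v²/(2a), so with a fixed, d ∝ v².
Factor = (106/42)² = 2.5238² = 6.3696.

Factor ≈ 6.37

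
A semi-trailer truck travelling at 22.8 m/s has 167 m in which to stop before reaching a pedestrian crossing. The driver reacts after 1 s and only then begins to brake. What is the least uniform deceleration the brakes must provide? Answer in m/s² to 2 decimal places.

Required deceleration ≈ 1.80 m/s²

Distance covered during reaction = 22.8000 × 1 = 22.800 m.
Distance available for braking: 167 − 22.800 = 144.200 m.
v² = 2a·d ⇒ a = v²/(2d) = 22.8000² / (2 × 144.200) = 519.840 / 288.400 = 1.8025 m/s².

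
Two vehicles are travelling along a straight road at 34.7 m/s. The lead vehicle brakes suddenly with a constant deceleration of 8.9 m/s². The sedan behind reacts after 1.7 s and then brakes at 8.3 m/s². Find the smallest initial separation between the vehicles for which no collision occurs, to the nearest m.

Leader travels v²/(2a_L) = 1204.090 / 17.800 = 67.646 m before stopping.
Follower covers v·t_r = 34.7000 × 1.7 = 58.990 m while reacting, then v²/(2a_F) = 1204.090 / 16.600 = 72.536 m while braking, for a total of 58.990 + 72.536 = 131.526 m.
Since a_F ≤ a_L and the follower starts braking later, the follower is never slower than the leader, so the closest approach is when both have stopped.
Minimum gap = 131.526 − 67.646 = 63.880 m.

Minimum gap ≈ 64 m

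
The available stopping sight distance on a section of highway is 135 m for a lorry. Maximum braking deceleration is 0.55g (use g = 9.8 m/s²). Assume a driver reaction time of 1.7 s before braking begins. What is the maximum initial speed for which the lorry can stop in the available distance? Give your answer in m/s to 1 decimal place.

a = 0.55 × 9.8 = 5.390 m/s².
Stopping distance: v·t_r + v²/(2a) = 135 with t_r = 1.7 s and a = 5.390 m/s².
So v² + 18.326 v − 1455.30 = 0.
Positive root: v = −a·t_r + √((a·t_r)² + 2a·d) = −9.163 + √(83.961 + 1455.30) = 30.0704 m/s.

Maximum speed ≈ 30.1 m/s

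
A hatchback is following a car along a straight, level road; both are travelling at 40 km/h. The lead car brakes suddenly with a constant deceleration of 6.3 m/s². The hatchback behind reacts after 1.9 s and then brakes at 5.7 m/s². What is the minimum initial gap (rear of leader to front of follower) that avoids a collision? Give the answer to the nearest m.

Minimum gap ≈ 22 m

40 km/h ÷ 3.6 = 11.1111 m/s.
Leader travels v²/(2a_L) = 123.457 / 12.600 = 9.798 m before stopping.
Follower covers v·t_r = 11.1111 × 1.9 = 21.111 m while reacting, then v²/(2a_F) = 123.457 / 11.400 = 10.830 m while braking, for a total of 21.111 + 10.830 = 31.941 m.
Since a_F ≤ a_L and the follower starts braking later, the follower is never slower than the leader, so the closest approach is when both have stopped.
Minimum gap = 31.941 − 9.798 = 22.143 m.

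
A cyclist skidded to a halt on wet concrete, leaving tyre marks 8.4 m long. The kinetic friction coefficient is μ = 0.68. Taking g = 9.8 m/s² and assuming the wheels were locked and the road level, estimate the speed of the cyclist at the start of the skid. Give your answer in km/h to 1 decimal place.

Deceleration a = μg = 0.68 × 9.8 = 6.664 m/s².
v = √(2a·d) = √(2 × 6.664 × 8.4) = √111.955 = 10.5809 m/s.
= 10.5809 × 3.6 = 38.091 km/h.

Initial speed ≈ 38.1 km/h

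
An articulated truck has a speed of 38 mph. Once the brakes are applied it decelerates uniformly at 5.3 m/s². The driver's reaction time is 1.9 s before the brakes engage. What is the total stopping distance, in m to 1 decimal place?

Total stopping distance ≈ 59.5 m

38 mph × 0.44704 = 16.9875 m/s.
Reaction distance = v·t_r = 16.9875 × 1.9 = 32.276 m.
Braking distance = v²/(2a) = 16.9875² / (2 × 5.300) = 288.575 / 10.600 = 27.224 m.
Total = 32.276 + 27.224 = 59.500 m.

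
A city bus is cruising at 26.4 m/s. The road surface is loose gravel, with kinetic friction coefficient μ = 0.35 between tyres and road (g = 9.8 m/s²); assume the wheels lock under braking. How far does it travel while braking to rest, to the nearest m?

a = μg = 0.35 × 9.8 = 3.430 m/s².
Braking distance = v²/(2a) = 26.4000² / (2 × 3.430) = 696.960 / 6.860 = 101.598 m.

Braking distance ≈ 102 m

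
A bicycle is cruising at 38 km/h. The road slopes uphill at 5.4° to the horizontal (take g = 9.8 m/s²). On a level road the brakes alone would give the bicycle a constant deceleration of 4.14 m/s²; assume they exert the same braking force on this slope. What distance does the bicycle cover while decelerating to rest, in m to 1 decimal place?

38 km/h ÷ 3.6 = 10.5556 m/s.
Gravity along the uphill slope adds to the braking deceleration: a_eff = 4.140 + 9.8·sin 5.4° = 4.140 + 0.922 = 5.062 m/s².
Braking distance = v²/(2a) = 10.5556² / (2 × 5.062) = 111.421 / 10.124 = 11.006 m.

Braking distance ≈ 11.0 m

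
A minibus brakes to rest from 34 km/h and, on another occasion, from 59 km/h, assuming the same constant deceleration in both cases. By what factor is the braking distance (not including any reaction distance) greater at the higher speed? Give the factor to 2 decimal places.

Factor ≈ 3.01

Braking distance d = v²/(2a), so with a fixed, d ∝ v².
Factor = (59/34)² = 1.7353² = 3.0113.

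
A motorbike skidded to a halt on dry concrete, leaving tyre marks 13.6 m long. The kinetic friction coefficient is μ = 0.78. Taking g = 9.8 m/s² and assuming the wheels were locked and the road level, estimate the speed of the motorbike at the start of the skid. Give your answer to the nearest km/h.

Initial speed ≈ 52 km/h

Deceleration a = μg = 0.78 × 9.8 = 7.644 m/s².
v = √(2a·d) = √(2 × 7.644 × 13.6) = √207.917 = 14.4193 m/s.
= 14.4193 × 3.6 = 51.909 km/h.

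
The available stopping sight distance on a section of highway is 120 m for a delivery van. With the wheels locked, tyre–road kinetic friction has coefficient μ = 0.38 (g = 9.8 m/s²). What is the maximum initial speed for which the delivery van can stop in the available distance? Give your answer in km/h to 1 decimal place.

Maximum speed ≈ 107.6 km/h

a = μg = 0.38 × 9.8 = 3.724 m/s².
v²/(2a) = d ⇒ v = √(2 × 3.724 × 120) = √893.76 = 29.8958 m/s.
29.8958 m/s × 3.6 = 107.625 km/h.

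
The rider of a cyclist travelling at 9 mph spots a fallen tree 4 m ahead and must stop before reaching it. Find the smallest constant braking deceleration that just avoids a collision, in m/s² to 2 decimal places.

9 mph × 0.44704 = 4.0234 m/s.
v² = 2a·d ⇒ a = v²/(2d) = 4.0234² / (2 × 4.000) = 16.188 / 8.000 = 2.0235 m/s².

Required deceleration ≈ 2.02 m/s²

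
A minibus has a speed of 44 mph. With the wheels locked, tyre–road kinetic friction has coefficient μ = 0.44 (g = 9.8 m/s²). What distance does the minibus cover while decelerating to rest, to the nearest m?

44 mph × 0.44704 = 19.6698 m/s.
a = μg = 0.44 × 9.8 = 4.312 m/s².
Braking distance = v²/(2a) = 19.6698² / (2 × 4.312) = 386.901 / 8.624 = 44.863 m.

Braking distance ≈ 45 m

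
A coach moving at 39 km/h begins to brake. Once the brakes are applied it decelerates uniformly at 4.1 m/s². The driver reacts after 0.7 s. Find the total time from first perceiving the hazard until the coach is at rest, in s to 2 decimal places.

39 km/h ÷ 3.6 = 10.8333 m/s.
Braking time = v/a = 10.8333 / 4.100 = 2.642 s.
Total = 0.7 + 2.642 = 3.342 s.

Total time ≈ 3.34 s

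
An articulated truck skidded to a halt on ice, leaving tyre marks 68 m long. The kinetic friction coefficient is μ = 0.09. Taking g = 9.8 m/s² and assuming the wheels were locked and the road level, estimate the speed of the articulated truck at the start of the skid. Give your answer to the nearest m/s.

Initial speed ≈ 11 m/s

Deceleration a = μg = 0.09 × 9.8 = 0.882 m/s².
v = √(2a·d) = √(2 × 0.882 × 68) = √119.952 = 10.9523 m/s.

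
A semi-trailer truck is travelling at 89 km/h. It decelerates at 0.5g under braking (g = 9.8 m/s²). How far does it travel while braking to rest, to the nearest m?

89 km/h ÷ 3.6 = 24.7222 m/s.
a = 0.5 × 9.8 = 4.900 m/s².
Braking distance = v²/(2a) = 24.7222² / (2 × 4.900) = 611.187 / 9.800 = 62.366 m.

Braking distance ≈ 62 m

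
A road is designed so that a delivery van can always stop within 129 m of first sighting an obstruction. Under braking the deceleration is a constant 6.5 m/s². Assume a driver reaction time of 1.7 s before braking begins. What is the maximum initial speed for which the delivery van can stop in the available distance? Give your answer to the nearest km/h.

Maximum speed ≈ 113 km/h

Stopping distance: v·t_r + v²/(2a) = 129 with t_r = 1.7 s and a = 6.500 m/s².
So v² + 22.100 v − 1677.00 = 0.
Positive root: v = −a·t_r + √((a·t_r)² + 2a·d) = −11.050 + √(122.103 + 1677.00) = 31.3658 m/s.
31.3658 m/s × 3.6 = 112.917 km/h.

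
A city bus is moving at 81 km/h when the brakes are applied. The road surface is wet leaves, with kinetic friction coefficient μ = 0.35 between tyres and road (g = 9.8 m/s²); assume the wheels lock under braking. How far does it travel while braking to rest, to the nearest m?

81 km/h ÷ 3.6 = 22.5000 m/s.
a = μg = 0.35 × 9.8 = 3.430 m/s².
Braking distance = v²/(2a) = 22.5000² / (2 × 3.430) = 506.250 / 6.860 = 73.797 m.

Braking distance ≈ 74 m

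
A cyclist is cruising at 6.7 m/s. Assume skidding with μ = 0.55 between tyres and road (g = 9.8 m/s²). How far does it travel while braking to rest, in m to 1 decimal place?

a = μg = 0.55 × 9.8 = 5.390 m/s².
Braking distance = v²/(2a) = 6.7000² / (2 × 5.390) = 44.890 / 10.780 = 4.164 m.

Braking distance ≈ 4.2 m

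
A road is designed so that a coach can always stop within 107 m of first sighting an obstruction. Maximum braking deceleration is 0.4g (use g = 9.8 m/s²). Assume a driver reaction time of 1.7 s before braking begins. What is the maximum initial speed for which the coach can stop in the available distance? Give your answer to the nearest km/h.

Maximum speed ≈ 83 km/h

a = 0.4 × 9.8 = 3.920 m/s².
Stopping distance: v·t_r + v²/(2a) = 107 with t_r = 1.7 s and a = 3.920 m/s².
So v² + 13.328 v − 838.88 = 0.
Positive root: v = −a·t_r + √((a·t_r)² + 2a·d) = −6.664 + √(44.409 + 838.88) = 23.0562 m/s.
23.0562 m/s × 3.6 = 83.002 km/h.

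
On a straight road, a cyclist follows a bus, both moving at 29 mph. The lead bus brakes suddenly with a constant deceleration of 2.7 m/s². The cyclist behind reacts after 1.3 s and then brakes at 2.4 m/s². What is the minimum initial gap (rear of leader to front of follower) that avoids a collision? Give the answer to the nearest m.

29 mph × 0.44704 = 12.9642 m/s.
Leader travels v²/(2a_L) = 168.070 / 5.400 = 31.124 m before stopping.
Follower covers v·t_r = 12.9642 × 1.3 = 16.853 m while reacting, then v²/(2a_F) = 168.070 / 4.800 = 35.015 m while braking, for a total of 16.853 + 35.015 = 51.868 m.
Since a_F ≤ a_L and the follower starts braking later, the follower is never slower than the leader, so the closest approach is when both have stopped.
Minimum gap = 51.868 − 31.124 = 20.744 m.

Minimum gap ≈ 21 m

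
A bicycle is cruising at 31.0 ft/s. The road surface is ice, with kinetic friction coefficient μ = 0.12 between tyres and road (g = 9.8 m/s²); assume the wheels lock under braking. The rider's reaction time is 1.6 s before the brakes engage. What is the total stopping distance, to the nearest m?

31 ft/s × 0.3048 = 9.4488 m/s.
a = μg = 0.12 × 9.8 = 1.176 m/s².
Reaction distance = v·t_r = 9.4488 × 1.6 = 15.118 m.
Braking distance = v²/(2a) = 9.4488² / (2 × 1.176) = 89.280 / 2.352 = 37.959 m.
Total = 15.118 + 37.959 = 53.077 m.

Total stopping distance ≈ 53 m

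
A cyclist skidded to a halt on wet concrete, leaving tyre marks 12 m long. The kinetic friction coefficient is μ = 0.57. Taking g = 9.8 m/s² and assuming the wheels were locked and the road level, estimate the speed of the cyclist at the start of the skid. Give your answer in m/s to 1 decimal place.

Deceleration a = μg = 0.57 × 9.8 = 5.586 m/s².
v = √(2a·d) = √(2 × 5.586 × 12) = √134.064 = 11.5786 m/s.

Initial speed ≈ 11.6 m/s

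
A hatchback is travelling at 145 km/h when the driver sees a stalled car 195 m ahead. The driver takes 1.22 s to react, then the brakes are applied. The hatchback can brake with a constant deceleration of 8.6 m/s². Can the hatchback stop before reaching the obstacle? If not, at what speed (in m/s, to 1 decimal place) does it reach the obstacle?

145 km/h ÷ 3.6 = 40.2778 m/s.
Reaction distance = 40.2778 × 1.22 = 49.139 m.
Braking distance = v²/(2a) = 1622.301 / 17.200 = 94.320 m.
Total stopping distance = 49.139 + 94.320 = 143.459 m, vs 195 m available — it stops with 195 − 143.459 = 51.541 m to spare.

Yes — it stops about 51.5 m short of the obstacle, so it never reaches it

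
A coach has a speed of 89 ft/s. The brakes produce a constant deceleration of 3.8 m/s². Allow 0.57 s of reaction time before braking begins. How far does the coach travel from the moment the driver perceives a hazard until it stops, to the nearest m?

89 ft/s × 0.3048 = 27.1272 m/s.
Reaction distance = v·t_r = 27.1272 × 0.57 = 15.463 m.
Braking distance = v²/(2a) = 27.1272² / (2 × 3.800) = 735.885 / 7.600 = 96.827 m.
Total = 15.463 + 96.827 = 112.290 m.

Total stopping distance ≈ 112 m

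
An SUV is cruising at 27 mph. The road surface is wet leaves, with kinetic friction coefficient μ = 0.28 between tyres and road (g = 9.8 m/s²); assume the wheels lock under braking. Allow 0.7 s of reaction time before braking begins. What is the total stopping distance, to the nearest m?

27 mph × 0.44704 = 12.0701 m/s.
a = μg = 0.28 × 9.8 = 2.744 m/s².
Reaction distance = v·t_r = 12.0701 × 0.7 = 8.449 m.
Braking distance = v²/(2a) = 12.0701² / (2 × 2.744) = 145.687 / 5.488 = 26.546 m.
Total = 8.449 + 26.546 = 34.995 m.

Total stopping distance ≈ 35 m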